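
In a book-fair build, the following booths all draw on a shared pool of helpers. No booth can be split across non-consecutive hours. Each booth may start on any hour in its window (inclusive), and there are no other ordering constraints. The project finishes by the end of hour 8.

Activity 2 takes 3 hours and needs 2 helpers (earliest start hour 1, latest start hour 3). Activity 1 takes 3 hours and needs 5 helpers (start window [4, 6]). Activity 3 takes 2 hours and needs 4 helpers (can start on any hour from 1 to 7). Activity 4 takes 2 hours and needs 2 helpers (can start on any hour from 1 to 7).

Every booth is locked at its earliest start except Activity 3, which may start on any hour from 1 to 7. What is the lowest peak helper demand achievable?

5

Activity 3@1: h1:8  h2:8  h3:2  h4:5  h5:5  h6:5  h7:0  h8:0 → peak 8
Activity 3@2: h1:4  h2:8  h3:6  h4:5  h5:5  h6:5  h7:0  h8:0 → peak 8
Activity 3@3: h1:4  h2:4  h3:6  h4:9  h5:5  h6:5  h7:0  h8:0 → peak 9
Activity 3@4: h1:4  h2:4  h3:2  h4:9  h5:9  h6:5  h7:0  h8:0 → peak 9
Activity 3@5: h1:4  h2:4  h3:2  h4:5  h5:9  h6:9  h7:0  h8:0 → peak 9
Activity 3@6: h1:4  h2:4  h3:2  h4:5  h5:5  h6:9  h7:4  h8:0 → peak 9
Activity 3@7: h1:4  h2:4  h3:2  h4:5  h5:5  h6:5  h7:4  h8:4 → peak 5
Best is Activity 3@7, peak 5.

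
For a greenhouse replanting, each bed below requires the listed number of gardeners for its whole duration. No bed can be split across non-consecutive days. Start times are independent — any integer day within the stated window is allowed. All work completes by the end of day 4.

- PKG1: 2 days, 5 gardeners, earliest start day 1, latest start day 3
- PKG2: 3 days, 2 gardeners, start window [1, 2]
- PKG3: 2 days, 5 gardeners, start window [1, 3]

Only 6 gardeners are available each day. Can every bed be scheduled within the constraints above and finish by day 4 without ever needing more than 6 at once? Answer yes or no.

Total gardener-days = 26; over 4 days the average is 26/4 > 6, so some day must exceed 6.

no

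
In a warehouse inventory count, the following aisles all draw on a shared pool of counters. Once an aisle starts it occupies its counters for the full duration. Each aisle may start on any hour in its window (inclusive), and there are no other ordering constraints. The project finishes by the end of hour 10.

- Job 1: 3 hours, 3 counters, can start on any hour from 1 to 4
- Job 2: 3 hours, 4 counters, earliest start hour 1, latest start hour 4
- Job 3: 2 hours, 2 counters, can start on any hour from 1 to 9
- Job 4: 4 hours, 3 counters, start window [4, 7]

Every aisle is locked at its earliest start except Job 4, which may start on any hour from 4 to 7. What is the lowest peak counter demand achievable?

Job 4@4: h1:9  h2:9  h3:7  h4:3  h5:3  h6:3  h7:3  h8:0  h9:0  h10:0 → peak 9
Job 4@5: h1:9  h2:9  h3:7  h4:0  h5:3  h6:3  h7:3  h8:3  h9:0  h10:0 → peak 9
Job 4@6: h1:9  h2:9  h3:7  h4:0  h5:0  h6:3  h7:3  h8:3  h9:3  h10:0 → peak 9
Job 4@7: h1:9  h2:9  h3:7  h4:0  h5:0  h6:0  h7:3  h8:3  h9:3  h10:3 → peak 9
Best is Job 4@4, peak 9.

9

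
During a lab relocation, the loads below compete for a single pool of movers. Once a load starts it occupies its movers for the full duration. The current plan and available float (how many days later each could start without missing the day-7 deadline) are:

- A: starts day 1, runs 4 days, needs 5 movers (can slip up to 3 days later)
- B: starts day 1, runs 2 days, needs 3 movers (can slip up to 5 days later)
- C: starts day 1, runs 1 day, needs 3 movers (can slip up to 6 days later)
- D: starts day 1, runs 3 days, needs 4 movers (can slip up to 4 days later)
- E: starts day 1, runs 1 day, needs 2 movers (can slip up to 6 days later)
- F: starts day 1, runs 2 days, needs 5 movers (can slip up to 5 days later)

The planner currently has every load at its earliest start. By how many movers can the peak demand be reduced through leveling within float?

13

Early-start peak: d1:22  d2:17  d3:9  d4:5  d5:0  d6:0  d7:0 ⇒ 22.
Leveled (A@1, B@1, C@3, D@4, E@5, F@6): d1:8  d2:8  d3:8  d4:9  d5:6  d6:9  d7:5 ⇒ 9.
Reduction 22 − 9 = 13.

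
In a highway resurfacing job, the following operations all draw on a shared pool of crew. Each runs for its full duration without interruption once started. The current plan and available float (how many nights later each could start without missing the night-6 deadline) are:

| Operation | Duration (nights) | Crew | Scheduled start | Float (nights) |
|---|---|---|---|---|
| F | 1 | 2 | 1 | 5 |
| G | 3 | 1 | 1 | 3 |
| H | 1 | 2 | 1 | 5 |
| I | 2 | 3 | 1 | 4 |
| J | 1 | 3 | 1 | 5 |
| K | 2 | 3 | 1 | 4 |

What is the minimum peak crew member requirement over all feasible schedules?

4

Early-start (F@1, G@1, H@1, I@1, J@1, K@1) gives peak 14: n1:14  n2:7  n3:1  n4:0  n5:0  n6:0.
Shift G→2, I→2, J→4, K→5.
Schedule F@1, G@2, H@1, I@2, J@4, K@5: n1:4  n2:4  n3:4  n4:4  n5:3  n6:3 — peak 4.
Total crew member-nights = 22 over 6 nights ⇒ peak ≥ ⌈22/6⌉ = 4, so 4 is optimal.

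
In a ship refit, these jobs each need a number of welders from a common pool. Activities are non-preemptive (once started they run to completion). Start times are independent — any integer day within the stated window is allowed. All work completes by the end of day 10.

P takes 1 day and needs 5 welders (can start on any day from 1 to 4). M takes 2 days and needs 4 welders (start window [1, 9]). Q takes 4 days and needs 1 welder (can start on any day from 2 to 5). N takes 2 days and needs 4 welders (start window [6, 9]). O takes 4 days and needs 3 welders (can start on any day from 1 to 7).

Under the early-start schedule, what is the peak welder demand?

Early-start schedule: P@1, M@1, Q@2, N@6, O@1.
Load per day: day 1: 12, day 2: 8, day 3: 4, day 4: 4, day 5: 1, day 6: 4, day 7: 4, day 8: 0, day 9: 0, day 10: 0.
Peak is 12.

12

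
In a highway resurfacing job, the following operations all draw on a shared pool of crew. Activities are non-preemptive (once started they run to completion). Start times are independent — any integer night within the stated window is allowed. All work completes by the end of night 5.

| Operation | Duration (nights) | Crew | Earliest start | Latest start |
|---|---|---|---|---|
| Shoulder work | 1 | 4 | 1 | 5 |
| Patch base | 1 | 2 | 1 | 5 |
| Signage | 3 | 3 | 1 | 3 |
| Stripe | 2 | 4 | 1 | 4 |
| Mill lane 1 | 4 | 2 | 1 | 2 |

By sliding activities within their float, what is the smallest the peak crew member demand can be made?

Early-start (Shoulder work@1, Patch base@1, Signage@1, Stripe@1, Mill lane 1@1) gives peak 15: n1:15  n2:9  n3:5  n4:2  n5:0.
Shift Patch base→2, Stripe→4, Mill lane 1→2.
Schedule Shoulder work@1, Patch base@2, Signage@1, Stripe@4, Mill lane 1@2: n1:7  n2:7  n3:5  n4:6  n5:6 — peak 7.
Total crew member-nights = 31 over 5 nights ⇒ peak ≥ ⌈31/5⌉ = 7, so 7 is optimal.

7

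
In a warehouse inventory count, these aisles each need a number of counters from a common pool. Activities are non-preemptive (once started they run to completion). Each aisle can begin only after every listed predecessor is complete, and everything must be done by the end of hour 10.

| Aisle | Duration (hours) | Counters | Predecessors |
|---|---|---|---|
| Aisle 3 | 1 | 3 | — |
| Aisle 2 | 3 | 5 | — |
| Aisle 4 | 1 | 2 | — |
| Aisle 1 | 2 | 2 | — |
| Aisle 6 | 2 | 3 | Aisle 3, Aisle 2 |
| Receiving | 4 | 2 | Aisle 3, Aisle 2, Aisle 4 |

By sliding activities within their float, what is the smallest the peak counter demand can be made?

Early-start (Aisle 3@1, Aisle 2@1, Aisle 4@1, Aisle 1@1, Aisle 6@4, Receiving@4) gives peak 12: h1:12  h2:7  h3:5  h4:5  h5:5  h6:2  h7:2  h8:0  h9:0  h10:0.
Shift Aisle 2→2, Aisle 1→5, Aisle 6→5, Receiving→7.
Schedule Aisle 3@1, Aisle 2@2, Aisle 4@1, Aisle 1@5, Aisle 6@5, Receiving@7: h1:5  h2:5  h3:5  h4:5  h5:5  h6:5  h7:2  h8:2  h9:2  h10:2 — peak 5.

5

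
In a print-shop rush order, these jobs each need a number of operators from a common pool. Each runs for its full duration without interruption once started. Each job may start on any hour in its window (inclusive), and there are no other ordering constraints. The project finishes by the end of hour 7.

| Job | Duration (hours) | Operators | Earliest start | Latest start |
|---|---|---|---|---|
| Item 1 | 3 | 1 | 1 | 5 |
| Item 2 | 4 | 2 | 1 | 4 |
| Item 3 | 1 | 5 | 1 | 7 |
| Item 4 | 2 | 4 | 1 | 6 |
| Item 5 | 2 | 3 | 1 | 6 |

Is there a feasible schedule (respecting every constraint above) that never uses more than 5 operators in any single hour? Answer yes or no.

Schedule Item 1@1, Item 2@3, Item 3@7, Item 4@1, Item 5@4: h1:5  h2:5  h3:3  h4:5  h5:5  h6:2  h7:5 — peak 5 ≤ 5.

yes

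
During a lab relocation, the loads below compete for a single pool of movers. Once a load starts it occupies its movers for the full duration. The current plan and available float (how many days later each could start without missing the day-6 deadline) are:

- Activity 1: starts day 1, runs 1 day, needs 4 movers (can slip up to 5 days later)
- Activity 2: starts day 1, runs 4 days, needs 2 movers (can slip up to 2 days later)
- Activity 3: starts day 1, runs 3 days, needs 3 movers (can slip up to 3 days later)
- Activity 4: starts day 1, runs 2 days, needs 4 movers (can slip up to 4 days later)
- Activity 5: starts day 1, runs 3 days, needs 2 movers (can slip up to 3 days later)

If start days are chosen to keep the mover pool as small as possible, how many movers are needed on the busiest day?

7

Early-start (Activity 1@1, Activity 2@1, Activity 3@1, Activity 4@1, Activity 5@1) gives peak 15: d1:15  d2:11  d3:7  d4:2  d5:0  d6:0.
Shift Activity 3→2, Activity 4→5, Activity 5→2.
Schedule Activity 1@1, Activity 2@1, Activity 3@2, Activity 4@5, Activity 5@2: d1:6  d2:7  d3:7  d4:7  d5:4  d6:4 — peak 7.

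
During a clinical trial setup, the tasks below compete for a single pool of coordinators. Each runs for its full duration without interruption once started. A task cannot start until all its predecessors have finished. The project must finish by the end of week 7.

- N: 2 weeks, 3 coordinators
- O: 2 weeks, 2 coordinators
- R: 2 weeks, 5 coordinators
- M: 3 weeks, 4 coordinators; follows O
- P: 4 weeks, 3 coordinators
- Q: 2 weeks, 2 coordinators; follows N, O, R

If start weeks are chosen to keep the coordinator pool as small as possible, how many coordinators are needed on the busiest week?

Early-start (N@1, O@1, R@1, M@3, P@1, Q@3) gives peak 13: w1:13  w2:13  w3:9  w4:9  w5:4  w6:0  w7:0.
Shift R→3, M→5, Q→5.
Schedule N@1, O@1, R@3, M@5, P@1, Q@5: w1:8  w2:8  w3:8  w4:8  w5:6  w6:6  w7:4 — peak 8.

8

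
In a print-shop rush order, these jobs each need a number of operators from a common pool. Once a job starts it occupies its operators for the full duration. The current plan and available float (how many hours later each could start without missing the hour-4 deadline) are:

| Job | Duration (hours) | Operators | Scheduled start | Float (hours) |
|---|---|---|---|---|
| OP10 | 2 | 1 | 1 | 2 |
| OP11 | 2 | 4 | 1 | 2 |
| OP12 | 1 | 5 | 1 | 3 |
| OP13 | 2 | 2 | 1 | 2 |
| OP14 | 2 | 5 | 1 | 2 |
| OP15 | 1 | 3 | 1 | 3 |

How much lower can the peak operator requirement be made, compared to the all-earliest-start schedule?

11

Early-start peak: h1:20  h2:12  h3:0  h4:0 ⇒ 20.
Leveled (OP10@1, OP11@2, OP12@1, OP13@1, OP14@3, OP15@4): h1:8  h2:7  h3:9  h4:8 ⇒ 9.
Reduction 20 − 9 = 11.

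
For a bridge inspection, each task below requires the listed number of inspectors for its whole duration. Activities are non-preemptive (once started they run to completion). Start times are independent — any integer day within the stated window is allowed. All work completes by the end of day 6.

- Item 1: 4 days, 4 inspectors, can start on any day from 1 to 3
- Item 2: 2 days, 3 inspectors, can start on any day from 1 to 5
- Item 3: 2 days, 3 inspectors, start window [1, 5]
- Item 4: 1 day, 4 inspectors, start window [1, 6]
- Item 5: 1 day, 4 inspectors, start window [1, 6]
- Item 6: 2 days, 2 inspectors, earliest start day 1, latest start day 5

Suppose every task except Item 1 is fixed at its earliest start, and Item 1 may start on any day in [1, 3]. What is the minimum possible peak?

16

Item 1@1: d1:20  d2:12  d3:4  d4:4  d5:0  d6:0 → peak 20
Item 1@2: d1:16  d2:12  d3:4  d4:4  d5:4  d6:0 → peak 16
Item 1@3: d1:16  d2:8  d3:4  d4:4  d5:4  d6:4 → peak 16
Best is Item 1@2, peak 16.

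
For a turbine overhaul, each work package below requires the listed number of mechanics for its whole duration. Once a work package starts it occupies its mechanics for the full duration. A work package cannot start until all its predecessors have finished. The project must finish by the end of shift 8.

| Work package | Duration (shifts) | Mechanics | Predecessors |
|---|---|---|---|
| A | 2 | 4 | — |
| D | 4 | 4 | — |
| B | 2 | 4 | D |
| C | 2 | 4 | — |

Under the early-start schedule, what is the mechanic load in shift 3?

4

At early start, shift 3 has: D.
Demand: 4 = 4.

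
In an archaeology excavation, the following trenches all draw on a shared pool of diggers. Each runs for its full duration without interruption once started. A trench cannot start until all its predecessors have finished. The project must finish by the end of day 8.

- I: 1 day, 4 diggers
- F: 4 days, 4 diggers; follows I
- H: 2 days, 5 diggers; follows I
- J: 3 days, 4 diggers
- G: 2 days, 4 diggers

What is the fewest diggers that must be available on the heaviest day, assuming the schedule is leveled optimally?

8

Early-start (I@1, F@2, H@2, J@1, G@1) gives peak 17: d1:12  d2:17  d3:13  d4:4  d5:4  d6:0  d7:0  d8:0.
Shift H→6, G→4.
Schedule I@1, F@2, H@6, J@1, G@4: d1:8  d2:8  d3:8  d4:8  d5:8  d6:5  d7:5  d8:0 — peak 8.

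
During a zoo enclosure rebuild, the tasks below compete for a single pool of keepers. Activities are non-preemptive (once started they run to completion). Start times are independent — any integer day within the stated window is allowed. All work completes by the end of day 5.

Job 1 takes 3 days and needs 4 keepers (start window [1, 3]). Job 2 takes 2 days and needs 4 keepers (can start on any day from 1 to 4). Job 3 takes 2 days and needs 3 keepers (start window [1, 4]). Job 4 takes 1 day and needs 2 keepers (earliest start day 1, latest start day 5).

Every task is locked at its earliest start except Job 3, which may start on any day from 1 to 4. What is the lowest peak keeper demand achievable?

10

Job 3@1: d1:13  d2:11  d3:4  d4:0  d5:0 → peak 13
Job 3@2: d1:10  d2:11  d3:7  d4:0  d5:0 → peak 11
Job 3@3: d1:10  d2:8  d3:7  d4:3  d5:0 → peak 10
Job 3@4: d1:10  d2:8  d3:4  d4:3  d5:3 → peak 10
Best is Job 3@3, peak 10.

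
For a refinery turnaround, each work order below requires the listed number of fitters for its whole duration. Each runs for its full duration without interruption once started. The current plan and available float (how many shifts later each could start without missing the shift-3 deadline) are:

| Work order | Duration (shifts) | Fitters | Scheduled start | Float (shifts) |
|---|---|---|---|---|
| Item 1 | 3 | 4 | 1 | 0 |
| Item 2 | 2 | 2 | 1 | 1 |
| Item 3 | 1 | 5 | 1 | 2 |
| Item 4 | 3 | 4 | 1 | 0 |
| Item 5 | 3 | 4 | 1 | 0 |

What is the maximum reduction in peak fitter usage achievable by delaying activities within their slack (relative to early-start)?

Early-start peak: s1:19  s2:14  s3:12 ⇒ 19.
Leveled (Item 1@1, Item 2@1, Item 3@3, Item 4@1, Item 5@1): s1:14  s2:14  s3:17 ⇒ 17.
Reduction 19 − 17 = 2.

2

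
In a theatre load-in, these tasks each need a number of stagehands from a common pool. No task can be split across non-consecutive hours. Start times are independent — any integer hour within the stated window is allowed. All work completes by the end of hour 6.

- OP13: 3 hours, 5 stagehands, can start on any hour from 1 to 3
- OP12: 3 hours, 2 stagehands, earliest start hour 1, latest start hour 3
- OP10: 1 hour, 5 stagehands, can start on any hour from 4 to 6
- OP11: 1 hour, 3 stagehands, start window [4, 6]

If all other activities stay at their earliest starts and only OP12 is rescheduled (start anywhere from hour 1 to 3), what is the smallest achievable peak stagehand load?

OP12@1: h1:7  h2:7  h3:7  h4:8  h5:0  h6:0 → peak 8
OP12@2: h1:5  h2:7  h3:7  h4:10  h5:0  h6:0 → peak 10
OP12@3: h1:5  h2:5  h3:7  h4:10  h5:2  h6:0 → peak 10
Best is OP12@1, peak 8.

8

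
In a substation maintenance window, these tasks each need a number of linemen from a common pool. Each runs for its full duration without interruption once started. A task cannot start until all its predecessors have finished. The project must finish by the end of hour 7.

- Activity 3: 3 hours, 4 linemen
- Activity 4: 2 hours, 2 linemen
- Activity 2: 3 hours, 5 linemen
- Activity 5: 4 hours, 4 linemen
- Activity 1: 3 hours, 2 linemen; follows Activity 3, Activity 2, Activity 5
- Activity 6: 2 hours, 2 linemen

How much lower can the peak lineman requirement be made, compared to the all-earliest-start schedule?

Early-start peak: h1:17  h2:17  h3:13  h4:4  h5:2  h6:2  h7:2 ⇒ 17.
Leveled (Activity 3@1, Activity 4@4, Activity 2@1, Activity 5@1, Activity 1@5, Activity 6@4): h1:13  h2:13  h3:13  h4:8  h5:6  h6:2  h7:2 ⇒ 13.
Reduction 17 − 13 = 4.

4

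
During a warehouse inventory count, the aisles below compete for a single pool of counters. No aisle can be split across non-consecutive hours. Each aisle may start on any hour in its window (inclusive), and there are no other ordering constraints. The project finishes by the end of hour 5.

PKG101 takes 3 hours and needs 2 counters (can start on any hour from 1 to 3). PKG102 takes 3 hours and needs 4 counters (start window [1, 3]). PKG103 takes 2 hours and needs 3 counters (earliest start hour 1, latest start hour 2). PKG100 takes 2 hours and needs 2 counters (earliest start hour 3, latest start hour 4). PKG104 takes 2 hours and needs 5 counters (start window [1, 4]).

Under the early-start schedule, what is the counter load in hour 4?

At early start, hour 4 has: PKG100.
Demand: 2 = 2.

2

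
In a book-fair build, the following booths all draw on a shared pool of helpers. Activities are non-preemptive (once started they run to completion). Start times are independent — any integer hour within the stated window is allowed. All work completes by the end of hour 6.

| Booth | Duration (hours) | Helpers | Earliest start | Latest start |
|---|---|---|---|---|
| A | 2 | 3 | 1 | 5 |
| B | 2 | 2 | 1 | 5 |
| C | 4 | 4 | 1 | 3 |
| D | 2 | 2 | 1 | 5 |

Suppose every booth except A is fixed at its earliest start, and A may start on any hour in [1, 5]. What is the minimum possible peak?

A@1: h1:11  h2:11  h3:4  h4:4  h5:0  h6:0 → peak 11
A@2: h1:8  h2:11  h3:7  h4:4  h5:0  h6:0 → peak 11
A@3: h1:8  h2:8  h3:7  h4:7  h5:0  h6:0 → peak 8
A@4: h1:8  h2:8  h3:4  h4:7  h5:3  h6:0 → peak 8
A@5: h1:8  h2:8  h3:4  h4:4  h5:3  h6:3 → peak 8
Best is A@3, peak 8.

8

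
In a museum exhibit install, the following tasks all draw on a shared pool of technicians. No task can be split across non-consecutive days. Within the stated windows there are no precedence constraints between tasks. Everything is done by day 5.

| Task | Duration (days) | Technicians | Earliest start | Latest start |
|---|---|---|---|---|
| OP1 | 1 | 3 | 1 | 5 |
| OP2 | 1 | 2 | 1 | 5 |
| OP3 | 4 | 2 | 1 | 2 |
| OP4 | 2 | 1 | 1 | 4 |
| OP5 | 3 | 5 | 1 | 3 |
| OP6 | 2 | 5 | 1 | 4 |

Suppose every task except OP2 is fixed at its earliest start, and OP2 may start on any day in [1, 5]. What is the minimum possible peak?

16

OP2@1: d1:18  d2:13  d3:7  d4:2  d5:0 → peak 18
OP2@2: d1:16  d2:15  d3:7  d4:2  d5:0 → peak 16
OP2@3: d1:16  d2:13  d3:9  d4:2  d5:0 → peak 16
OP2@4: d1:16  d2:13  d3:7  d4:4  d5:0 → peak 16
OP2@5: d1:16  d2:13  d3:7  d4:2  d5:2 → peak 16
Best is OP2@2, peak 16.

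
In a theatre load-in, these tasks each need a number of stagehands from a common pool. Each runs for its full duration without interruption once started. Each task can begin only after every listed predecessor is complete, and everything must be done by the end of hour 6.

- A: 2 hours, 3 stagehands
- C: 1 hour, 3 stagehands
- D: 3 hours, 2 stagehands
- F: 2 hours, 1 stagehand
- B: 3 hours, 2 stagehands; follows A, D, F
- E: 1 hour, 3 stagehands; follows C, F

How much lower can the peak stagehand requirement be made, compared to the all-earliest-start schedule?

3

Early-start peak: h1:9  h2:6  h3:5  h4:2  h5:2  h6:2 ⇒ 9.
Leveled (A@1, C@3, D@1, F@1, B@4, E@4): h1:6  h2:6  h3:5  h4:5  h5:2  h6:2 ⇒ 6.
Reduction 9 − 6 = 3.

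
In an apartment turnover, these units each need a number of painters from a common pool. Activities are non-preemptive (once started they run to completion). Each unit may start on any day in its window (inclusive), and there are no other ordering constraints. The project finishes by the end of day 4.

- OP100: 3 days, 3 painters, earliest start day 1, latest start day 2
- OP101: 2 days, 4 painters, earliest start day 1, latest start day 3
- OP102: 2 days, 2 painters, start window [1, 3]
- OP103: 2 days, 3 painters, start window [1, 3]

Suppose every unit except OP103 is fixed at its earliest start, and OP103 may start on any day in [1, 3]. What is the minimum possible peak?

9

OP103@1: d1:12  d2:12  d3:3  d4:0 → peak 12
OP103@2: d1:9  d2:12  d3:6  d4:0 → peak 12
OP103@3: d1:9  d2:9  d3:6  d4:3 → peak 9
Best is OP103@3, peak 9.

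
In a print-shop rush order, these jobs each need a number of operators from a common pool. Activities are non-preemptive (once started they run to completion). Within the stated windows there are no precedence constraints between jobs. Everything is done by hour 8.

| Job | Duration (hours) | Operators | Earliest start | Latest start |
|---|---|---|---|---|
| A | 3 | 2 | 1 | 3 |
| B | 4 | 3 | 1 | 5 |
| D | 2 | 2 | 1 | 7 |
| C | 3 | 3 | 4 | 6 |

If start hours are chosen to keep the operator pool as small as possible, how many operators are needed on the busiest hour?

5

Early-start (A@1, B@1, D@1, C@4) gives peak 7: h1:7  h2:7  h3:5  h4:6  h5:3  h6:3  h7:0  h8:0.
Shift D→4, C→5.
Schedule A@1, B@1, D@4, C@5: h1:5  h2:5  h3:5  h4:5  h5:5  h6:3  h7:3  h8:0 — peak 5.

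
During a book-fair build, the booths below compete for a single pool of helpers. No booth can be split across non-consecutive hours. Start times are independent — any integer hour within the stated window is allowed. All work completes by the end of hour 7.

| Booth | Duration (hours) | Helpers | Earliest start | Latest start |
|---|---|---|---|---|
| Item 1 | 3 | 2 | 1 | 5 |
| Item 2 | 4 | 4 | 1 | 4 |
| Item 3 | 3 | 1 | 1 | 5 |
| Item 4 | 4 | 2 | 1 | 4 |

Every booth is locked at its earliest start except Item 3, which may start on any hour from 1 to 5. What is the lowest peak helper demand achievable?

8

Item 3@1: h1:9  h2:9  h3:9  h4:6  h5:0  h6:0  h7:0 → peak 9
Item 3@2: h1:8  h2:9  h3:9  h4:7  h5:0  h6:0  h7:0 → peak 9
Item 3@3: h1:8  h2:8  h3:9  h4:7  h5:1  h6:0  h7:0 → peak 9
Item 3@4: h1:8  h2:8  h3:8  h4:7  h5:1  h6:1  h7:0 → peak 8
Item 3@5: h1:8  h2:8  h3:8  h4:6  h5:1  h6:1  h7:1 → peak 8
Best is Item 3@4, peak 8.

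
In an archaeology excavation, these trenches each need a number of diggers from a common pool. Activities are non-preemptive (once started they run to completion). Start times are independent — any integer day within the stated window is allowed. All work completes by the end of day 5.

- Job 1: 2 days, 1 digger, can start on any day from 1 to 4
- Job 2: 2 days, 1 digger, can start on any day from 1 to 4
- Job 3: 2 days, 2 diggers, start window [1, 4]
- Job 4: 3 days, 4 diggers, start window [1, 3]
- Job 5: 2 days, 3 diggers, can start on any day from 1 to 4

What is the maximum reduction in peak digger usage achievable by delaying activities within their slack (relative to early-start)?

5

Early-start peak: d1:11  d2:11  d3:4  d4:0  d5:0 ⇒ 11.
Leveled (Job 1@1, Job 2@1, Job 3@3, Job 4@1, Job 5@4): d1:6  d2:6  d3:6  d4:5  d5:3 ⇒ 6.
Reduction 11 − 6 = 5.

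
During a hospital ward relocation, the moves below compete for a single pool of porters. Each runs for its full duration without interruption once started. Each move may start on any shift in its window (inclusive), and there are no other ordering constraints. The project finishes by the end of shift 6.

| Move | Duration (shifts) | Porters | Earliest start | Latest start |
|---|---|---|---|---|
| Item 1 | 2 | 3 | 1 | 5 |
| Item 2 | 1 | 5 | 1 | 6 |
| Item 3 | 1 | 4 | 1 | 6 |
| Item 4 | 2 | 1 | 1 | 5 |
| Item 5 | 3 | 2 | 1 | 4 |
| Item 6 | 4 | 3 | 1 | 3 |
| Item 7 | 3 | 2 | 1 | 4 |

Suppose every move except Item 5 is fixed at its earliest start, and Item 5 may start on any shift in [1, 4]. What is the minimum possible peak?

18

Item 5@1: s1:20  s2:11  s3:7  s4:3  s5:0  s6:0 → peak 20
Item 5@2: s1:18  s2:11  s3:7  s4:5  s5:0  s6:0 → peak 18
Item 5@3: s1:18  s2:9  s3:7  s4:5  s5:2  s6:0 → peak 18
Item 5@4: s1:18  s2:9  s3:5  s4:5  s5:2  s6:2 → peak 18
Best is Item 5@2, peak 18.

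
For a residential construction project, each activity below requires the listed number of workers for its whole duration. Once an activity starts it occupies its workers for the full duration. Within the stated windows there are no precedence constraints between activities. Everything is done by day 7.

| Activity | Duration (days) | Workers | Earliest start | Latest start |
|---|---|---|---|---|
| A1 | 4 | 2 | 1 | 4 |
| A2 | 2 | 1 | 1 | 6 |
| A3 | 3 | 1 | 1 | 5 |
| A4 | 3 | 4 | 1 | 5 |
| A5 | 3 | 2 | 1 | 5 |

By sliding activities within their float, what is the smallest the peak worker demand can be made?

Early-start (A1@1, A2@1, A3@1, A4@1, A5@1) gives peak 10: d1:10  d2:10  d3:9  d4:2  d5:0  d6:0  d7:0.
Shift A3→3, A4→5.
Schedule A1@1, A2@1, A3@3, A4@5, A5@1: d1:5  d2:5  d3:5  d4:3  d5:5  d6:4  d7:4 — peak 5.
Total worker-days = 31 over 7 days ⇒ peak ≥ ⌈31/7⌉ = 5, so 5 is optimal.

5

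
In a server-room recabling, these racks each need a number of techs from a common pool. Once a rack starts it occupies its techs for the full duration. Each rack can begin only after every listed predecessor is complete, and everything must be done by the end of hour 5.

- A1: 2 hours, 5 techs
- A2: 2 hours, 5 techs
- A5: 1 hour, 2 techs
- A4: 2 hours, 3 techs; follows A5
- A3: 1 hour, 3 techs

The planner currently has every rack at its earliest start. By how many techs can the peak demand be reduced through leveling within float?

7

Early-start peak: h1:15  h2:13  h3:3  h4:0  h5:0 ⇒ 15.
Leveled (A1@1, A2@3, A5@1, A4@2, A3@4): h1:7  h2:8  h3:8  h4:8  h5:0 ⇒ 8.
Reduction 15 − 8 = 7.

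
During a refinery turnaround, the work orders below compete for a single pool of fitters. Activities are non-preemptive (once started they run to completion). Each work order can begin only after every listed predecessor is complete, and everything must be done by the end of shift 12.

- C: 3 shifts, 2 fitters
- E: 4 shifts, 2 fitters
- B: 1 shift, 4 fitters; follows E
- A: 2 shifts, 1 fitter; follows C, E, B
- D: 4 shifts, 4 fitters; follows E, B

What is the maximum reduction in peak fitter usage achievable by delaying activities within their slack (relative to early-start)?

1

Early-start peak: s1:4  s2:4  s3:4  s4:2  s5:4  s6:5  s7:5  s8:4  s9:4  s10:0  s11:0  s12:0 ⇒ 5.
Leveled (C@1, E@1, B@5, A@6, D@8): s1:4  s2:4  s3:4  s4:2  s5:4  s6:1  s7:1  s8:4  s9:4  s10:4  s11:4  s12:0 ⇒ 4.
Reduction 5 − 4 = 1.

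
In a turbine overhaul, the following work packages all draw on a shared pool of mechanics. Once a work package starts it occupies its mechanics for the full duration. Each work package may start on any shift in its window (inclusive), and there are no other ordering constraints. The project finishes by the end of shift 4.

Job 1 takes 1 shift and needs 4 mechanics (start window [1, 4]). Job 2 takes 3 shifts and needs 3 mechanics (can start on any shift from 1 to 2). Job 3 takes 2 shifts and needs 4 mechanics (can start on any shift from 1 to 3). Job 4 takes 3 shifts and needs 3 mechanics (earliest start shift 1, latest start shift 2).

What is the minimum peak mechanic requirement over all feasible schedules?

10

Early-start (Job 1@1, Job 2@1, Job 3@1, Job 4@1) gives peak 14: s1:14  s2:10  s3:6  s4:0.
Shift Job 3→2.
Schedule Job 1@1, Job 2@1, Job 3@2, Job 4@1: s1:10  s2:10  s3:10  s4:0 — peak 10.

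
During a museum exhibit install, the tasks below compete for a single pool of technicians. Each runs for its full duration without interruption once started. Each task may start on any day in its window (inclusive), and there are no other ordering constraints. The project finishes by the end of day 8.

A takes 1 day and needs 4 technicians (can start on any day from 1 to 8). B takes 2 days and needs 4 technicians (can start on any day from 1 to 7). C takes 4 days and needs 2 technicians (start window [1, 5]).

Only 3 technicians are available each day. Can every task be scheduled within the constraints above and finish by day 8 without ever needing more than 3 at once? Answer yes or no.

The minimum achievable peak is 4; 3 < 4, so no feasible schedule stays within the cap.

no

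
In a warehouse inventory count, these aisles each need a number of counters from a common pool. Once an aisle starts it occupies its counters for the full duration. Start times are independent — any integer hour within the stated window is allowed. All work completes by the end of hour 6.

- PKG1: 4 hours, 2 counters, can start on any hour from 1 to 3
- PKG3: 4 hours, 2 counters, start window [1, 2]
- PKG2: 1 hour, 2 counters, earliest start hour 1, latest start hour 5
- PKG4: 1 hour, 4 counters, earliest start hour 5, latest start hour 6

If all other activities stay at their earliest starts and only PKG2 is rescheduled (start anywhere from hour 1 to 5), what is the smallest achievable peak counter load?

PKG2@1: h1:6  h2:4  h3:4  h4:4  h5:4  h6:0 → peak 6
PKG2@2: h1:4  h2:6  h3:4  h4:4  h5:4  h6:0 → peak 6
PKG2@3: h1:4  h2:4  h3:6  h4:4  h5:4  h6:0 → peak 6
PKG2@4: h1:4  h2:4  h3:4  h4:6  h5:4  h6:0 → peak 6
PKG2@5: h1:4  h2:4  h3:4  h4:4  h5:6  h6:0 → peak 6
Best is PKG2@1, peak 6.

6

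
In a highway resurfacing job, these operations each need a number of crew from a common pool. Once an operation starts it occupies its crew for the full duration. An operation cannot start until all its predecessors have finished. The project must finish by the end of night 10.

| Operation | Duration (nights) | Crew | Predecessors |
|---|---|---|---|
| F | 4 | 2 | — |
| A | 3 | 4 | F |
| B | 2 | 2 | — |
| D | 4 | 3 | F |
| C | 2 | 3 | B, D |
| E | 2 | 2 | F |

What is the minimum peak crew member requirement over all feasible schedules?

Early-start (F@1, A@5, B@1, D@5, C@9, E@5) gives peak 9: n1:4  n2:4  n3:2  n4:2  n5:9  n6:9  n7:7  n8:3  n9:3  n10:3.
Shift E→8.
Schedule F@1, A@5, B@1, D@5, C@9, E@8: n1:4  n2:4  n3:2  n4:2  n5:7  n6:7  n7:7  n8:5  n9:5  n10:3 — peak 7.

7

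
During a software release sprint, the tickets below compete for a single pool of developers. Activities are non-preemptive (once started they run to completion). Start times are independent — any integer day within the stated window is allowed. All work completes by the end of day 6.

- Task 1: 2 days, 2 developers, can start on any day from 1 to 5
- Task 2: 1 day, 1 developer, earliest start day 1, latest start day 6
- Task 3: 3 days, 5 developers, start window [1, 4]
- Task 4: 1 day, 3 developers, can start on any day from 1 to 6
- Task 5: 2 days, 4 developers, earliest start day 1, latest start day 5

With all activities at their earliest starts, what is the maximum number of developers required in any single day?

15

Early-start schedule: Task 1@1, Task 2@1, Task 3@1, Task 4@1, Task 5@1.
Load per day: day 1: 15, day 2: 11, day 3: 5, day 4: 0, day 5: 0, day 6: 0.
Peak is 15.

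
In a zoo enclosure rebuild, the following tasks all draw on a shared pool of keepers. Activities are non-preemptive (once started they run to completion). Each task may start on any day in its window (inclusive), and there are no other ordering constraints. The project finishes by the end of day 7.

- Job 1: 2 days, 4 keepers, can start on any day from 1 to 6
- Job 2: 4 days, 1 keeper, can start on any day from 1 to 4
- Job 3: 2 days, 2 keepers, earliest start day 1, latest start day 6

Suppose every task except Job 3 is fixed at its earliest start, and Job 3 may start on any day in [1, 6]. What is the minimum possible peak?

Job 3@1: d1:7  d2:7  d3:1  d4:1  d5:0  d6:0  d7:0 → peak 7
Job 3@2: d1:5  d2:7  d3:3  d4:1  d5:0  d6:0  d7:0 → peak 7
Job 3@3: d1:5  d2:5  d3:3  d4:3  d5:0  d6:0  d7:0 → peak 5
Job 3@4: d1:5  d2:5  d3:1  d4:3  d5:2  d6:0  d7:0 → peak 5
Job 3@5: d1:5  d2:5  d3:1  d4:1  d5:2  d6:2  d7:0 → peak 5
Job 3@6: d1:5  d2:5  d3:1  d4:1  d5:0  d6:2  d7:2 → peak 5
Best is Job 3@3, peak 5.

5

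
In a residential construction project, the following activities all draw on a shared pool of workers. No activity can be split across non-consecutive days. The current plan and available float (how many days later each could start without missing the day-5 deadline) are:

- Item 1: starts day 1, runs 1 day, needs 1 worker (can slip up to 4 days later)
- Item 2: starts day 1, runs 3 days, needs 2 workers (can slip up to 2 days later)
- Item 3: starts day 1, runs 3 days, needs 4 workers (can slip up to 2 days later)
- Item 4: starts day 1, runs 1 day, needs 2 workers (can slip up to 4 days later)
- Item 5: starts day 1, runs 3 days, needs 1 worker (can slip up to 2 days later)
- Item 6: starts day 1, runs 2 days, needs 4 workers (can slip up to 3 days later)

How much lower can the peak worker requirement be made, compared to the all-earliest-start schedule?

7

Early-start peak: d1:14  d2:11  d3:7  d4:0  d5:0 ⇒ 14.
Leveled (Item 1@1, Item 2@1, Item 3@1, Item 4@4, Item 5@2, Item 6@4): d1:7  d2:7  d3:7  d4:7  d5:4 ⇒ 7.
Reduction 14 − 7 = 7.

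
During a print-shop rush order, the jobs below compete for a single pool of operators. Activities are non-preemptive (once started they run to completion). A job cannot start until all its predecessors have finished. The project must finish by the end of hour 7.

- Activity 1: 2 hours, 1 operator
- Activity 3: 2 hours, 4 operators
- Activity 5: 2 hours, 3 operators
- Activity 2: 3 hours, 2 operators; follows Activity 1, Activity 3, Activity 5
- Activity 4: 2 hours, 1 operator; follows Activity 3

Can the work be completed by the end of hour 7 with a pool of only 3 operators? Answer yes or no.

Total operator-hours = 24; over 7 hours the average is 24/7 > 3, so some hour must exceed 3.

no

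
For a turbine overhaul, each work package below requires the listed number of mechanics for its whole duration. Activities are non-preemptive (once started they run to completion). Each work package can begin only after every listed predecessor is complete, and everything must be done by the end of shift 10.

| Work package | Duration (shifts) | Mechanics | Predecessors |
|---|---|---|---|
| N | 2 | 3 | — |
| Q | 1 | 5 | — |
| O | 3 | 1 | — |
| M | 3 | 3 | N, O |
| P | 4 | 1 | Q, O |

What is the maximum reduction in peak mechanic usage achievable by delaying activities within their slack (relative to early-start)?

4

Early-start peak: s1:9  s2:4  s3:1  s4:4  s5:4  s6:4  s7:1  s8:0  s9:0  s10:0 ⇒ 9.
Leveled (N@1, Q@3, O@4, M@7, P@7): s1:3  s2:3  s3:5  s4:1  s5:1  s6:1  s7:4  s8:4  s9:4  s10:1 ⇒ 5.
Reduction 9 − 5 = 4.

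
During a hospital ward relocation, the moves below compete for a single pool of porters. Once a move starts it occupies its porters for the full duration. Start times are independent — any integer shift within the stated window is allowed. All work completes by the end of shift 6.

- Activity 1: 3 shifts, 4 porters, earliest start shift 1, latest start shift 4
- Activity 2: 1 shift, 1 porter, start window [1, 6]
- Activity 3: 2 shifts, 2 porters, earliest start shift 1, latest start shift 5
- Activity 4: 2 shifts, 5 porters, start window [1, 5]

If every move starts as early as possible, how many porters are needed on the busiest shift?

12

Early-start schedule: Activity 1@1, Activity 2@1, Activity 3@1, Activity 4@1.
Load per shift: shift 1: 12, shift 2: 11, shift 3: 4, shift 4: 0, shift 5: 0, shift 6: 0.
Peak is 12.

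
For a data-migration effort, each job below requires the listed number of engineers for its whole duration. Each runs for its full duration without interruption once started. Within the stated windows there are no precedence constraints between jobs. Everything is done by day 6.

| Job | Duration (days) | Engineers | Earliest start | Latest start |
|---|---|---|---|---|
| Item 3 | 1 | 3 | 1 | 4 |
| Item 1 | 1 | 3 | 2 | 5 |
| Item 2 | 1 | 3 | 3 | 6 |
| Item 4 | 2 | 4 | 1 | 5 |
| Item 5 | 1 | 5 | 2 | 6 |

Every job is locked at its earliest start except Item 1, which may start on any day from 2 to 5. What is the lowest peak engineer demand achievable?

9

Item 1@2: d1:7  d2:12  d3:3  d4:0  d5:0  d6:0 → peak 12
Item 1@3: d1:7  d2:9  d3:6  d4:0  d5:0  d6:0 → peak 9
Item 1@4: d1:7  d2:9  d3:3  d4:3  d5:0  d6:0 → peak 9
Item 1@5: d1:7  d2:9  d3:3  d4:0  d5:3  d6:0 → peak 9
Best is Item 1@3, peak 9.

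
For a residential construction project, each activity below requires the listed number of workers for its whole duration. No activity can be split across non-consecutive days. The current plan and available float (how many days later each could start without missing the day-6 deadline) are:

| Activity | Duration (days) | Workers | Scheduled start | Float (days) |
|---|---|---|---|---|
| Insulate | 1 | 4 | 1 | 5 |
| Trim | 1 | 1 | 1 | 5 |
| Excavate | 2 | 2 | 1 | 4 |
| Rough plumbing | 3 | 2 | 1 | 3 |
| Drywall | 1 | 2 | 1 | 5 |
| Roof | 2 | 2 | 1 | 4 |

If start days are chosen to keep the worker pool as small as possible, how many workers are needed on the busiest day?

4

Early-start (Insulate@1, Trim@1, Excavate@1, Rough plumbing@1, Drywall@1, Roof@1) gives peak 13: d1:13  d2:6  d3:2  d4:0  d5:0  d6:0.
Shift Trim→2, Excavate→2, Rough plumbing→3, Drywall→4, Roof→5.
Schedule Insulate@1, Trim@2, Excavate@2, Rough plumbing@3, Drywall@4, Roof@5: d1:4  d2:3  d3:4  d4:4  d5:4  d6:2 — peak 4.
Total worker-days = 21 over 6 days ⇒ peak ≥ ⌈21/6⌉ = 4, so 4 is optimal.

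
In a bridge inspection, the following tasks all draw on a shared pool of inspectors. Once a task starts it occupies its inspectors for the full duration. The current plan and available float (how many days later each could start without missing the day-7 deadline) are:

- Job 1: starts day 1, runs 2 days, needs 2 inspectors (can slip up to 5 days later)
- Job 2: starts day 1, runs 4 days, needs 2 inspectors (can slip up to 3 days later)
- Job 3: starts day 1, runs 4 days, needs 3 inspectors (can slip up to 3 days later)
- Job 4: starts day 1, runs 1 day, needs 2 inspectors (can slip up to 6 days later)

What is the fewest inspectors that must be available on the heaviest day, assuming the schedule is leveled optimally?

Early-start (Job 1@1, Job 2@1, Job 3@1, Job 4@1) gives peak 9: d1:9  d2:7  d3:5  d4:5  d5:0  d6:0  d7:0.
Shift Job 3→3, Job 4→5.
Schedule Job 1@1, Job 2@1, Job 3@3, Job 4@5: d1:4  d2:4  d3:5  d4:5  d5:5  d6:3  d7:0 — peak 5.

5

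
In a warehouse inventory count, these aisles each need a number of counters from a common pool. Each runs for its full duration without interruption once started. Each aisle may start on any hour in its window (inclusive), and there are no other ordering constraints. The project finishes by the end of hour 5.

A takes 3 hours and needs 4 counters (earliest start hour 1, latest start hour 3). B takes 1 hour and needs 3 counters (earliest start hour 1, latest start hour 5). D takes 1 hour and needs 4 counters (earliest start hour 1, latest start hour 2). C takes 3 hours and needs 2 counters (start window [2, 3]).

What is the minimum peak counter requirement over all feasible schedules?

6

Early-start (A@1, B@1, D@1, C@2) gives peak 11: h1:11  h2:6  h3:6  h4:2  h5:0.
Shift A→2, B→5.
Schedule A@2, B@5, D@1, C@2: h1:4  h2:6  h3:6  h4:6  h5:3 — peak 6.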